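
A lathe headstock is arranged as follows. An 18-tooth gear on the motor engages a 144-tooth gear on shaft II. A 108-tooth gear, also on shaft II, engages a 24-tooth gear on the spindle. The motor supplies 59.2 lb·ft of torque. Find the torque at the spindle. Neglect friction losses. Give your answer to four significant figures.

105.2 lb·ft

Gear mesh: ratio = 144/18 = 8; torque at shaft II = 59.2 × 8 = 473.6 lb·ft.
Gear mesh: ratio = 24/108 = 0.22222; torque at the spindle = 473.6 × 0.22222 = 105.24 lb·ft.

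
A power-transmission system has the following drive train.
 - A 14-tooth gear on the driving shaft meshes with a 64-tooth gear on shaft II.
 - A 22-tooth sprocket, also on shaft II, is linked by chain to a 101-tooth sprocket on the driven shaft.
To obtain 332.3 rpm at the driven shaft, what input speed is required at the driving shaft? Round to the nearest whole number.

Overall ratio R = 4.5714 × 4.5909 = 20.987.
Required input speed = output speed × R = 332.3 × 20.987 = 6974 rpm.

6974 rpm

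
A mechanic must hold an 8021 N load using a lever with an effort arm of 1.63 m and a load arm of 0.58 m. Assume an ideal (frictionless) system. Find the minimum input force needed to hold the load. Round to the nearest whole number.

2854 N

Lever MA = effort arm / load arm = 1.63/0.58 = 2.8103.
Effort = load / MA = 8021 / 2.8103 = 2854.1 N.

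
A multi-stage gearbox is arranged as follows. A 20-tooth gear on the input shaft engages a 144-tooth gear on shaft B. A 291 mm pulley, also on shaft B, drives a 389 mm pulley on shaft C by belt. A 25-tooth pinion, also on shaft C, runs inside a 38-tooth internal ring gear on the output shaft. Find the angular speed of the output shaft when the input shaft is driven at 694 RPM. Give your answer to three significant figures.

47.4 RPM

Gear mesh: ratio = 144/20 = 7.2, so shaft B turns at 694 / 7.2 = 96.389 RPM.
Belt: ratio = 389/291 = 1.3368, so shaft C turns at 96.389 / 1.3368 = 72.106 RPM.
Internal gear: ratio = 38/25 = 1.52, so the output shaft turns at 72.106 / 1.52 = 47.438 RPM.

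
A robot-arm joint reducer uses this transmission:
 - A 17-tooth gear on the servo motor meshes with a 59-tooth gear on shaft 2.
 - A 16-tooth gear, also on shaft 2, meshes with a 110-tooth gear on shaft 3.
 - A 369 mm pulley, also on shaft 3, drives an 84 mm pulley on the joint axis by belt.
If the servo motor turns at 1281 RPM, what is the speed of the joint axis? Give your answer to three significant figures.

the servo motor → shaft 2 (gear mesh, 59/17): 1281 ÷ 3.4706 = 369.1 RPM
shaft 2 → shaft 3 (gear mesh, 110/16): 369.1 ÷ 6.875 = 53.688 RPM
shaft 3 → the joint axis (belt, 84/369): 53.688 ÷ 0.22764 = 235.84 RPM

236 RPM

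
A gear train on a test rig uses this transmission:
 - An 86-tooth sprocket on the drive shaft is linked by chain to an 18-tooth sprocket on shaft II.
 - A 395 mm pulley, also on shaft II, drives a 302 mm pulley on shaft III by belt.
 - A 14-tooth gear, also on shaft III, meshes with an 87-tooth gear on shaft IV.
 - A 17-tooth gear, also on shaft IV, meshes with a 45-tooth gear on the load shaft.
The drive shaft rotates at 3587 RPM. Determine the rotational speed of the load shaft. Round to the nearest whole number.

the drive shaft → shaft II (chain, 18/86): 3587 ÷ 0.2093 = 17138 RPM
shaft II → shaft III (belt, 302/395): 17138 ÷ 0.76456 = 22415 RPM
shaft III → shaft IV (gear mesh, 87/14): 22415 ÷ 6.2143 = 3607.1 RPM
shaft IV → the load shaft (gear mesh, 45/17): 3607.1 ÷ 2.6471 = 1362.7 RPM

1363 RPM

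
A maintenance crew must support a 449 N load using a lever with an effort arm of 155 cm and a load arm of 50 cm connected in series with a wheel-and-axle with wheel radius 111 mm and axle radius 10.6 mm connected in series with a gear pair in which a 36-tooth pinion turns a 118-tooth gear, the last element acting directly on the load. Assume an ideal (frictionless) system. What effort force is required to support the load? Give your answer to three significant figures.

4.22 N

Lever MA = effort arm / load arm = 155/50 = 3.1.
Wheel-and-axle MA = R/r = 111/10.6 = 10.472.
Gear pair MA = 118/36 = 3.2778.
Combined ideal MA = 3.1 × 10.472 × 3.2778 = 106.4.
Effort = load / MA = 449 / 106.4 = 4.2198 N.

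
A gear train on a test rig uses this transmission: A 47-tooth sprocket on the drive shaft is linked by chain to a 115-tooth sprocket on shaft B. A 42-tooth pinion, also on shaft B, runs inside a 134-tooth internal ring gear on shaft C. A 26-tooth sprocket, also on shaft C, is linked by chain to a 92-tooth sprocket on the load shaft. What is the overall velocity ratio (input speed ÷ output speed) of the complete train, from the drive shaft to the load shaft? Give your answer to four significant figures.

27.62

Each stage contributes driven/driver: chain 115/47 = 2.4468, internal gear 134/42 = 3.1905, chain 92/26 = 3.5385.
Overall: 2.4468 × 3.1905 × 3.5385 = 27.623.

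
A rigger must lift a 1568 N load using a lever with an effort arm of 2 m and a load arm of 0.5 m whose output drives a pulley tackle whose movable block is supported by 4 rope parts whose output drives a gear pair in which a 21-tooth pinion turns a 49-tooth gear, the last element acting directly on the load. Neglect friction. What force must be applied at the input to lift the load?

Lever MA = effort arm / load arm = 2/0.5 = 4.
Block-and-tackle MA = number of supporting rope parts = 4.
Gear pair MA = 49/21 = 2.3333.
Combined ideal MA = 4 × 4 × 2.3333 = 37.333.
Effort = load / MA = 1568 / 37.333 = 42 N.

42 N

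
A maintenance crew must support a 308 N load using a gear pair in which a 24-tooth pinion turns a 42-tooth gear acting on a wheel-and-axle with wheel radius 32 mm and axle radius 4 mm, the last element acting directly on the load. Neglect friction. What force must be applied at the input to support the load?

Gear pair MA = 42/24 = 1.75.
Wheel-and-axle MA = R/r = 32/4 = 8.
Combined ideal MA = 1.75 × 8 = 14.
Effort = load / MA = 308 / 14 = 22 N.

22 N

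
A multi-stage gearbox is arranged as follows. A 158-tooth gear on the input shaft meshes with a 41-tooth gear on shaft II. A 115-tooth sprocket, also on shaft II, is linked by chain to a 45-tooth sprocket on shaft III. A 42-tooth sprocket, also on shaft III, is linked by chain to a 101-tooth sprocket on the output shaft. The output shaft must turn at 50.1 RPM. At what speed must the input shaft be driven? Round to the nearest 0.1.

12.2 RPM

Overall ratio R = 0.25949 × 0.3913 × 2.4048 = 0.24418.
Required input speed = output speed × R = 50.1 × 0.24418 = 12.234 RPM.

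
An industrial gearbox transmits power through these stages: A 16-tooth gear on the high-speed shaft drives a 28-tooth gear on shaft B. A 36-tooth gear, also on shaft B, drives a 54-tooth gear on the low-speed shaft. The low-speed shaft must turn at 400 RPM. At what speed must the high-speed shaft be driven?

1050 RPM

Overall ratio R = 1.75 × 1.5 = 2.625.
Required input speed = output speed × R = 400 × 2.625 = 1050 RPM.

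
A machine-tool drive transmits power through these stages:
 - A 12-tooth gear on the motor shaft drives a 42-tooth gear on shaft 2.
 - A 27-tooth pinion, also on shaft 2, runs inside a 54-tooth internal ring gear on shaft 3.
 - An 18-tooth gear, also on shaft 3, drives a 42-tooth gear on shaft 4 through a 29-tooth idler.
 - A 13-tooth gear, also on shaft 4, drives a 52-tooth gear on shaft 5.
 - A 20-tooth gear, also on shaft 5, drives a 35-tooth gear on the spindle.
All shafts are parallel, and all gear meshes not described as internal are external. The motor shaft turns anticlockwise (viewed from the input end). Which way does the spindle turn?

clockwise

the motor shaft → shaft 2: external mesh, 1 reversal → CW.
shaft 2 → shaft 3: internal mesh, same direction → CW.
shaft 3 → shaft 4: driver → idler → driven is 2 external meshes, 2 reversals → CW.
shaft 4 → shaft 5: external mesh, 1 reversal → CCW.
shaft 5 → the spindle: external mesh, 1 reversal → CW.
5 reversals in total — an odd number — so the spindle turns opposite to the motor shaft.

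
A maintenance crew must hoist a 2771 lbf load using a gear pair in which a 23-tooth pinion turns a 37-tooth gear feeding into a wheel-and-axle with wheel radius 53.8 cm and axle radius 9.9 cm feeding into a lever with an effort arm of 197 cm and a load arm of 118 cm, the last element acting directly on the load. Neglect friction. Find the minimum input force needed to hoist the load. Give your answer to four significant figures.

Gear pair MA = 37/23 = 1.6087.
Wheel-and-axle MA = R/r = 53.8/9.9 = 5.4343.
Lever MA = effort arm / load arm = 197/118 = 1.6695.
Combined ideal MA = 1.6087 × 5.4343 × 1.6695 = 14.595.
Effort = load / MA = 2771 / 14.595 = 189.86 lbf.

189.9 lbf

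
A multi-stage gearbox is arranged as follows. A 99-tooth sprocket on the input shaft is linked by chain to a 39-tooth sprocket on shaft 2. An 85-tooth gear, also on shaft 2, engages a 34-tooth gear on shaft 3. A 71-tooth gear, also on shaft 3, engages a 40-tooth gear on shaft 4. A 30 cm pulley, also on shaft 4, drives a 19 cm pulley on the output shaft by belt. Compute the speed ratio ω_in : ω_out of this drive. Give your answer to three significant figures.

Each stage contributes driven/driver: chain 39/99 = 0.39394, gear mesh 34/85 = 0.4, gear mesh 40/71 = 0.56338, belt 19/30 = 0.63333.
Overall: 0.39394 × 0.4 × 0.56338 × 0.63333 = 0.056224.

0.0562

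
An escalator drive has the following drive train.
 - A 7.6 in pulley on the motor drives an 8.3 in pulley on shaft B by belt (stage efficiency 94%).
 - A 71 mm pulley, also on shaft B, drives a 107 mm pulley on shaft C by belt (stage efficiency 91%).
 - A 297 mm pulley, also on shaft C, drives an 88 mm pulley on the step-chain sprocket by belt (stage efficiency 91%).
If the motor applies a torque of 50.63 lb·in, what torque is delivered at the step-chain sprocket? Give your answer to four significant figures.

belt 8.3/7.6 = 1.0921 → τ = 50.63·1.0921·0.94 = 51.976 lb·in
belt 107/71 = 1.507 → τ = 51.976·1.507·0.91 = 71.28 lb·in
belt 88/297 = 0.2963 → τ = 71.28·0.2963·0.91 = 19.219 lb·in

19.22 lb·in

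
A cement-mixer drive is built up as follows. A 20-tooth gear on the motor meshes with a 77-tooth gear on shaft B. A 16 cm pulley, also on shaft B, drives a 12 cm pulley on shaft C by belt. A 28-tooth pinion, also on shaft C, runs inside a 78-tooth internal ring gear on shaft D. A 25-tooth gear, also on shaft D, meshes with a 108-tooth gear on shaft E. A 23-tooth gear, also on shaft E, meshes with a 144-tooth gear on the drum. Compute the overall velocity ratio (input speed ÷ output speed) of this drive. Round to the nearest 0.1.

217.6

Each stage contributes driven/driver: gear mesh 77/20 = 3.85, belt 12/16 = 0.75, internal gear 78/28 = 2.7857, gear mesh 108/25 = 4.32, gear mesh 144/23 = 6.2609.
Overall: 3.85 × 0.75 × 2.7857 × 4.32 × 6.2609 = 217.56.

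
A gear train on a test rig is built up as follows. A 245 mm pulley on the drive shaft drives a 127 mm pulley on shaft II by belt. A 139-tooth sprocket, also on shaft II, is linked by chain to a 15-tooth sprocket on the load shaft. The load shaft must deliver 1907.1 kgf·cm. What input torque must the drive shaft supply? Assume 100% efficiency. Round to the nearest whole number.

Overall ratio R = 0.51837 × 0.10791 = 0.055939.
Input torque = output torque / R = 1907.1 / 0.055939 = 34093 kgf·cm.

34093 kgf·cm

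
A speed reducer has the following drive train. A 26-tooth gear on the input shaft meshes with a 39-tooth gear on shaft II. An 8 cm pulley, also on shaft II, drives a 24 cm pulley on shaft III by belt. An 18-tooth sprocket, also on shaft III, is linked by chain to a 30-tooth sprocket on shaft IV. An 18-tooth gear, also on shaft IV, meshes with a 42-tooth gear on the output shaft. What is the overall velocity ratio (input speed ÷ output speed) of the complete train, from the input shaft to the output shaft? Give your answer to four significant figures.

17.50

Each stage contributes driven/driver: gear mesh 39/26 = 1.5, belt 24/8 = 3, chain 30/18 = 1.6667, gear mesh 42/18 = 2.3333.
Overall: 1.5 × 3 × 1.6667 × 2.3333 = 17.5.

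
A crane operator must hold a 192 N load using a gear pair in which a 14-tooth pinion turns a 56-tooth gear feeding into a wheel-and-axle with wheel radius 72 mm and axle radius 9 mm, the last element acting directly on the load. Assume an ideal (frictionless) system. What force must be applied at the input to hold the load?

Gear pair MA = 56/14 = 4.
Wheel-and-axle MA = R/r = 72/9 = 8.
Combined ideal MA = 4 × 8 = 32.
Effort = load / MA = 192 / 32 = 6 N.

6 N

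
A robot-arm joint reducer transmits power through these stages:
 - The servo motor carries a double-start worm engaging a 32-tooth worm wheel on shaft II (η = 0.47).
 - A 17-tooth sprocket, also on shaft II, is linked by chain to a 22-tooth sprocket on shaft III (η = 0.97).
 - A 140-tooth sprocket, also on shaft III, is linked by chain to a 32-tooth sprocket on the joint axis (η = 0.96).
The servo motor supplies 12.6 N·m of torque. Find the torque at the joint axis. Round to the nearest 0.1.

26.1 N·m

After the worm (32/2): 12.6 × 16 × 0.47 = 94.752 N·m
After the chain (22/17): 94.752 × 1.2941 × 0.97 = 118.94 N·m
After the chain (32/140): 118.94 × 0.22857 × 0.96 = 26.099 N·m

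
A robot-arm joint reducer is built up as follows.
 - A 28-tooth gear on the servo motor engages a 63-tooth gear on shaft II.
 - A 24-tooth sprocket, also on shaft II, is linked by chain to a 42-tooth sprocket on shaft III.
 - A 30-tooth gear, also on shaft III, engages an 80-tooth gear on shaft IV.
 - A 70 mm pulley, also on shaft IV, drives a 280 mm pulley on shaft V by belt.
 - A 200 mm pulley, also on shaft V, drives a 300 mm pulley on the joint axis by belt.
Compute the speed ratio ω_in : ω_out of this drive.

63

Each stage contributes driven/driver: gear mesh 63/28 = 2.25, chain 42/24 = 1.75, gear mesh 80/30 = 2.6667, belt 280/70 = 4, belt 300/200 = 1.5.
Overall: 2.25 × 1.75 × 2.6667 × 4 × 1.5 = 63.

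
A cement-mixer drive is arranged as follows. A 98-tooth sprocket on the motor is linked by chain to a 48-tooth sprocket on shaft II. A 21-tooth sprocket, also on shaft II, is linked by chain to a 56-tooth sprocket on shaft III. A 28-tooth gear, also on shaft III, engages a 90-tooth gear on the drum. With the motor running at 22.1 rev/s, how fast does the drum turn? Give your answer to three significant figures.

5.26 rev/s

Chain: ratio = 48/98 = 0.4898, so shaft II turns at 22.1 / 0.4898 = 45.121 rev/s.
Chain: ratio = 56/21 = 2.6667, so shaft III turns at 45.121 / 2.6667 = 16.92 rev/s.
Gear mesh: ratio = 90/28 = 3.2143, so the drum turns at 16.92 / 3.2143 = 5.2641 rev/s.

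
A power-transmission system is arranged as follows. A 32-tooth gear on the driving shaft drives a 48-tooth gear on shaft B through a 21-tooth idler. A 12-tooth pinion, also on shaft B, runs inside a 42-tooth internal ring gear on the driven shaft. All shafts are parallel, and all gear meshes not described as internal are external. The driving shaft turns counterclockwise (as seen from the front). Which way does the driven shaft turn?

the driving shaft → shaft B: driver → idler → driven is 2 external meshes, 2 reversals → CCW.
shaft B → the driven shaft: internal mesh, same direction → CCW.
2 reversals in total — an even number — so the driven shaft turns the same way as the driving shaft.

counterclockwise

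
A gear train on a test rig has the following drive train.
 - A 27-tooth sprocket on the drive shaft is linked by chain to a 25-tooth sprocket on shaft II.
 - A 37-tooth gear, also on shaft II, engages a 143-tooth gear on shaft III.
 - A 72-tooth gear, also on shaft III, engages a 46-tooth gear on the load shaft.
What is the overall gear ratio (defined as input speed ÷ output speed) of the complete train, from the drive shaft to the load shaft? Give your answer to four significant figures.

Each stage contributes driven/driver: chain 25/27 = 0.92593, gear mesh 143/37 = 3.8649, gear mesh 46/72 = 0.63889.
Overall: 0.92593 × 3.8649 × 0.63889 = 2.2863.

2.286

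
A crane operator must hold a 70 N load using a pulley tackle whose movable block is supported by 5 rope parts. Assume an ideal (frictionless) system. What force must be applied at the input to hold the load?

14 N

Block-and-tackle MA = number of supporting rope parts = 5.
Effort = load / MA = 70 / 5 = 14 N.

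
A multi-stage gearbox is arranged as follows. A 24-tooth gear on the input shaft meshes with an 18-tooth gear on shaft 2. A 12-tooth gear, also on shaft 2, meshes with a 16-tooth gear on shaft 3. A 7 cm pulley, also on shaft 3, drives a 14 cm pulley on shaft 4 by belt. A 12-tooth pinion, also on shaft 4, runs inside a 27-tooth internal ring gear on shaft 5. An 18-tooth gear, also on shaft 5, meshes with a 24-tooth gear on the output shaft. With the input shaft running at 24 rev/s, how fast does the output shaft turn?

Gear mesh: ratio = 18/24 = 0.75, so shaft 2 turns at 24 / 0.75 = 32 rev/s.
Gear mesh: ratio = 16/12 = 1.3333, so shaft 3 turns at 32 / 1.3333 = 24 rev/s.
Belt: ratio = 14/7 = 2, so shaft 4 turns at 24 / 2 = 12 rev/s.
Internal gear: ratio = 27/12 = 2.25, so shaft 5 turns at 12 / 2.25 = 5.3333 rev/s.
Gear mesh: ratio = 24/18 = 1.3333, so the output shaft turns at 5.3333 / 1.3333 = 4 rev/s.

4 rev/s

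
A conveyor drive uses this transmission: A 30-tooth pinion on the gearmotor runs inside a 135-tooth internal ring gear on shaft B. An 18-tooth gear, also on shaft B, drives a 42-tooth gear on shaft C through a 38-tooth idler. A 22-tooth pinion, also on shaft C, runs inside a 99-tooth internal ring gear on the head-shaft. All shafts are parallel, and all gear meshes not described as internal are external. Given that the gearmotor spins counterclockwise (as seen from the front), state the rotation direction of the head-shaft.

counterclockwise

the gearmotor → shaft B: internal mesh, same direction → CCW.
shaft B → shaft C: driver → idler → driven is 2 external meshes, 2 reversals → CCW.
shaft C → the head-shaft: internal mesh, same direction → CCW.
2 reversals in total — an even number — so the head-shaft turns the same way as the gearmotor.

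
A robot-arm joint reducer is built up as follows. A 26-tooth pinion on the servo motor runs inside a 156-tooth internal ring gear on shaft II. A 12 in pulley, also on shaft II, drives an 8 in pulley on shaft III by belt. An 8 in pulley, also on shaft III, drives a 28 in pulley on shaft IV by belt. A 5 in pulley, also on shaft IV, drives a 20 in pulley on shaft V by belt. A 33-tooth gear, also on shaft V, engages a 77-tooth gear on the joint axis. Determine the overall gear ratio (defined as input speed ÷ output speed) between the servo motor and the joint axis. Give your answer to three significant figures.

131

Each stage contributes driven/driver: internal gear 156/26 = 6, belt 8/12 = 0.66667, belt 28/8 = 3.5, belt 20/5 = 4, gear mesh 77/33 = 2.3333.
Overall: 6 × 0.66667 × 3.5 × 4 × 2.3333 = 130.67.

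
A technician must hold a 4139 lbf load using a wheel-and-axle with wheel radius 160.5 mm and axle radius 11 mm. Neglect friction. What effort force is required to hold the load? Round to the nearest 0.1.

283.7 lbf

Wheel-and-axle MA = R/r = 160.5/11 = 14.591.
Effort = load / MA = 4139 / 14.591 = 283.67 lbf.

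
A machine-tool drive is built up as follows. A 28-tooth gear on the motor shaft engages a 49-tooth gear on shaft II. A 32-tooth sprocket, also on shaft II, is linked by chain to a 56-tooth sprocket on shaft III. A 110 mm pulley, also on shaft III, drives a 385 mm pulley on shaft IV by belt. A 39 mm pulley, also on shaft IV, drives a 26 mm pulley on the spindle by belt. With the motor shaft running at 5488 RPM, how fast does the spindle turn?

gear mesh 49/28 = 1.75 → 5488/1.75 = 3136 RPM
chain 56/32 = 1.75 → 3136/1.75 = 1792 RPM
belt 385/110 = 3.5 → 1792/3.5 = 512 RPM
belt 26/39 = 0.66667 → 512/0.66667 = 768 RPM

768 RPM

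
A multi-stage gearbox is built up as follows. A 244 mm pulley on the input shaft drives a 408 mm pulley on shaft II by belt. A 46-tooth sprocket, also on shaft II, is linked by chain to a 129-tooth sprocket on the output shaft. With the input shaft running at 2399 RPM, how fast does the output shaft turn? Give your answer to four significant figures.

Belt: ratio = 408/244 = 1.6721, so shaft II turns at 2399 / 1.6721 = 1434.7 RPM.
Chain: ratio = 129/46 = 2.8043, so the output shaft turns at 1434.7 / 2.8043 = 511.6 RPM.

511.6 RPM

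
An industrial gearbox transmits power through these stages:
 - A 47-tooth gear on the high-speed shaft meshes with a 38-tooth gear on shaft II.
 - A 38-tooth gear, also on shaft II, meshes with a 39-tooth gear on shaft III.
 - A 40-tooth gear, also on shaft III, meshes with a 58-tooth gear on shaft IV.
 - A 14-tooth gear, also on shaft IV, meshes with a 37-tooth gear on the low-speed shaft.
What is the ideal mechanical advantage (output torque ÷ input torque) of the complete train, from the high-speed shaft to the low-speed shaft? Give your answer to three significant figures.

Each stage contributes driven/driver: gear mesh 38/47 = 0.80851, gear mesh 39/38 = 1.0263, gear mesh 58/40 = 1.45, gear mesh 37/14 = 2.6429.
Overall: 0.80851 × 1.0263 × 1.45 × 2.6429 = 3.1799.

3.18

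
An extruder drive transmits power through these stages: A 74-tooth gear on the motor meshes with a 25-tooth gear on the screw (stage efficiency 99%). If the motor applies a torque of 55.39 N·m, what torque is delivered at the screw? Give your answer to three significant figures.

gear mesh 25/74 = 0.33784 → τ = 55.39·0.33784·0.99 = 18.526 N·m

18.5 N·m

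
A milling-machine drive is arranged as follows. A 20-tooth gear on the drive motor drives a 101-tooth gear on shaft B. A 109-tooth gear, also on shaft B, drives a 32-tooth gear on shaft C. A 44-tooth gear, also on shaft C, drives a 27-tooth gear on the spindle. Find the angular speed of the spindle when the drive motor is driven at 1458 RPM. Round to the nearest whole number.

gear mesh 101/20 = 5.05 → 1458/5.05 = 288.71 RPM
gear mesh 32/109 = 0.29358 → 288.71/0.29358 = 983.43 RPM
gear mesh 27/44 = 0.61364 → 983.43/0.61364 = 1602.6 RPM

1603 RPM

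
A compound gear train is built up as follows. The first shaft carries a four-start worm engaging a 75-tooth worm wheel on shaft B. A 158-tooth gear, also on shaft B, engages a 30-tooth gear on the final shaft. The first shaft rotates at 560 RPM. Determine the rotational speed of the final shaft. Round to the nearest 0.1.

157.3 RPM

worm 75/4 = 18.75 → 560/18.75 = 29.867 RPM
gear mesh 30/158 = 0.18987 → 29.867/0.18987 = 157.3 RPM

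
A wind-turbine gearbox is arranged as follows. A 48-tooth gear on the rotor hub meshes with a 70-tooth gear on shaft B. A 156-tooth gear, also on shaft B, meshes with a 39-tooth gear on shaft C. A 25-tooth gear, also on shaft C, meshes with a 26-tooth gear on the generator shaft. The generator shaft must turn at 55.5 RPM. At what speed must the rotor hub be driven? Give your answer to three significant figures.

21.0 RPM

Overall ratio R = 1.4583 × 0.25 × 1.04 = 0.37917.
Required input speed = output speed × R = 55.5 × 0.37917 = 21.044 RPM.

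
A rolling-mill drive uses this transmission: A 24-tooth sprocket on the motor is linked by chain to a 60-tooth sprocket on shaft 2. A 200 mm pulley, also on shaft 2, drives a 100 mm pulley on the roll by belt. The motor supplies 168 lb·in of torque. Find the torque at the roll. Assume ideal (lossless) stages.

210 lb·in

Chain: ratio = 60/24 = 2.5; torque at shaft 2 = 168 × 2.5 = 420 lb·in.
Belt: ratio = 100/200 = 0.5; torque at the roll = 420 × 0.5 = 210 lb·in.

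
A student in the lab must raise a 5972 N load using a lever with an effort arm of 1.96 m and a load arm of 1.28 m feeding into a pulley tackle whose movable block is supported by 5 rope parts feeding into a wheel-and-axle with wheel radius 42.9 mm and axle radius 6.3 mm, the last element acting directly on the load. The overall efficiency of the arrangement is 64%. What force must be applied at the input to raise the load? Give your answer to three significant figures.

Lever MA = effort arm / load arm = 1.96/1.28 = 1.5312.
Block-and-tackle MA = number of supporting rope parts = 5.
Wheel-and-axle MA = R/r = 42.9/6.3 = 6.8095.
Combined ideal MA = 1.5312 × 5 × 6.8095 = 52.135.
Actual MA = 52.135 × 0.64 = 33.367.
Effort = load / actual MA = 5972 / 33.367 = 178.98 N.

179 N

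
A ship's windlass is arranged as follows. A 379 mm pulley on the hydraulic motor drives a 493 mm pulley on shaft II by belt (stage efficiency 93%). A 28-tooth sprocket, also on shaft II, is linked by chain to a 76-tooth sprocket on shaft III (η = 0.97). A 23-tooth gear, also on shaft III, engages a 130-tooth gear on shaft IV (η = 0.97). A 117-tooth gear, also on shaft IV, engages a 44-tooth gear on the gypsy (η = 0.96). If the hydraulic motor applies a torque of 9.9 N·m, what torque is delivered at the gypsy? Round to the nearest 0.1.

62.4 N·m

belt 493/379 = 1.3008 → τ = 9.9·1.3008·0.93 = 11.976 N·m
chain 76/28 = 2.7143 → τ = 11.976·2.7143·0.97 = 31.532 N·m
gear mesh 130/23 = 5.6522 → τ = 31.532·5.6522·0.97 = 172.88 N·m
gear mesh 44/117 = 0.37607 → τ = 172.88·0.37607·0.96 = 62.413 N·m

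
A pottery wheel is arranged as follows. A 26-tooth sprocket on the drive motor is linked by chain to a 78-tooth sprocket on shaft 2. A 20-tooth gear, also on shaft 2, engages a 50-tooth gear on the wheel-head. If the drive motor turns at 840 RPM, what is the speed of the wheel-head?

the drive motor → shaft 2 (chain, 78/26): 840 ÷ 3 = 280 RPM
shaft 2 → the wheel-head (gear mesh, 50/20): 280 ÷ 2.5 = 112 RPM

112 RPM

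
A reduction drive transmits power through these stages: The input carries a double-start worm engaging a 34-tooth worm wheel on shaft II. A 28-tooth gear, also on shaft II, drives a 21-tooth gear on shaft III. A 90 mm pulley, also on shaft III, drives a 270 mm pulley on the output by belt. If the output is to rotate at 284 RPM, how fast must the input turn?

10863 RPM

Overall ratio R = 17 × 0.75 × 3 = 38.25.
Required input speed = output speed × R = 284 × 38.25 = 10863 RPM.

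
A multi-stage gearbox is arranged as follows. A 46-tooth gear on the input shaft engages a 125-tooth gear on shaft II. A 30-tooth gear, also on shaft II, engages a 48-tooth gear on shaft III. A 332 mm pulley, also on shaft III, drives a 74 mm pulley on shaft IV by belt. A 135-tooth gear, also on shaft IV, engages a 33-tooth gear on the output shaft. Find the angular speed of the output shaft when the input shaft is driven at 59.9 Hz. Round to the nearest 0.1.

252.9 Hz

gear mesh 125/46 = 2.7174 → 59.9/2.7174 = 22.043 Hz
gear mesh 48/30 = 1.6 → 22.043/1.6 = 13.777 Hz
belt 74/332 = 0.22289 → 13.777/0.22289 = 61.81 Hz
gear mesh 33/135 = 0.24444 → 61.81/0.24444 = 252.86 Hz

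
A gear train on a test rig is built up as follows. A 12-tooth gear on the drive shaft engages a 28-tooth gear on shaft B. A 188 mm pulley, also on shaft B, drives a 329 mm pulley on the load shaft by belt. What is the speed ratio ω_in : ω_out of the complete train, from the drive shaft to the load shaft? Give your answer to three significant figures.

4.08

Each stage contributes driven/driver: gear mesh 28/12 = 2.3333, belt 329/188 = 1.75.
Overall: 2.3333 × 1.75 = 4.0833.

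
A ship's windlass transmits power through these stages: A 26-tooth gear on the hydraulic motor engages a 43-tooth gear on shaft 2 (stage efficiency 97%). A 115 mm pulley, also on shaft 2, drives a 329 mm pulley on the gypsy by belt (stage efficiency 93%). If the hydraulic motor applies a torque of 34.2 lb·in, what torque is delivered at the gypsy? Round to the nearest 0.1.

Gear mesh: ratio = 43/26 = 1.6538; torque at shaft 2 = 34.2 × 1.6538 × 0.97 = 54.865 lb·in.
Belt: ratio = 329/115 = 2.8609; torque at the gypsy = 54.865 × 2.8609 × 0.93 = 145.97 lb·in.

146.0 lb·in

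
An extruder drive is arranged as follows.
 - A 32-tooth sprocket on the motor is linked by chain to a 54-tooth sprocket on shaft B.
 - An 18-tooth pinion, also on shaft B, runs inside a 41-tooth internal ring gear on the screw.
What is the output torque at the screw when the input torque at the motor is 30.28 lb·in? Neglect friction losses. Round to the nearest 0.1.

116.4 lb·in

chain 54/32 = 1.6875 → τ = 30.28·1.6875 = 51.098 lb·in
internal gear 41/18 = 2.2778 → τ = 51.098·2.2778 = 116.39 lb·in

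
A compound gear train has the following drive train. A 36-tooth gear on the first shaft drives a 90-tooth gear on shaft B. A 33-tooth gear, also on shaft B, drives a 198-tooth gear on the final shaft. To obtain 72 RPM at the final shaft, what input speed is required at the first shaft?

1080 RPM

Overall ratio R = 2.5 × 6 = 15.
Required input speed = output speed × R = 72 × 15 = 1080 RPM.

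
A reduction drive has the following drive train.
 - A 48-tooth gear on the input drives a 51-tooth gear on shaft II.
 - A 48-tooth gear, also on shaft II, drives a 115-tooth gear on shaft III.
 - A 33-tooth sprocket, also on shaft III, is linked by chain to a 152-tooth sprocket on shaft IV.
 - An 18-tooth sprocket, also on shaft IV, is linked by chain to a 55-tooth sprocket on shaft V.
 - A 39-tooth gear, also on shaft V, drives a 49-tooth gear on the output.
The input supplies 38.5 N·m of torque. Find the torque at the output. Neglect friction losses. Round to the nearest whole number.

After the gear mesh (51/48): 38.5 × 1.0625 = 40.906 N·m
After the gear mesh (115/48): 40.906 × 2.3958 = 98.005 N·m
After the chain (152/33): 98.005 × 4.6061 = 451.41 N·m
After the chain (55/18): 451.41 × 3.0556 = 1379.3 N·m
After the gear mesh (49/39): 1379.3 × 1.2564 = 1733 N·m

1733 N·m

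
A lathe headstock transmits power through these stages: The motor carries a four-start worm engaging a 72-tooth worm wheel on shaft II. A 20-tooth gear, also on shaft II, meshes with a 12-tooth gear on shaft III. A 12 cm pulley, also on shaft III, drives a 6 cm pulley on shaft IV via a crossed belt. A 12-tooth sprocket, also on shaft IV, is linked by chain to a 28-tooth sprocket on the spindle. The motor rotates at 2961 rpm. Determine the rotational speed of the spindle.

235 rpm

worm 72/4 = 18 → 2961/18 = 164.5 rpm
gear mesh 12/20 = 0.6 → 164.5/0.6 = 274.17 rpm
belt 6/12 = 0.5 → 274.17/0.5 = 548.33 rpm
chain 28/12 = 2.3333 → 548.33/2.3333 = 235 rpm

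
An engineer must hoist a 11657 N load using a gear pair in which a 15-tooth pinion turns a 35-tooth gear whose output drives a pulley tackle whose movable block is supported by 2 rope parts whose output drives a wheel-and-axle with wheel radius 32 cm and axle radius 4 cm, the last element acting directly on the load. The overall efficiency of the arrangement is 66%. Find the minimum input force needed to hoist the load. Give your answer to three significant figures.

Gear pair MA = 35/15 = 2.3333.
Block-and-tackle MA = number of supporting rope parts = 2.
Wheel-and-axle MA = R/r = 32/4 = 8.
Combined ideal MA = 2.3333 × 2 × 8 = 37.333.
Actual MA = 37.333 × 0.66 = 24.64.
Effort = load / actual MA = 11657 / 24.64 = 473.09 N.

473 N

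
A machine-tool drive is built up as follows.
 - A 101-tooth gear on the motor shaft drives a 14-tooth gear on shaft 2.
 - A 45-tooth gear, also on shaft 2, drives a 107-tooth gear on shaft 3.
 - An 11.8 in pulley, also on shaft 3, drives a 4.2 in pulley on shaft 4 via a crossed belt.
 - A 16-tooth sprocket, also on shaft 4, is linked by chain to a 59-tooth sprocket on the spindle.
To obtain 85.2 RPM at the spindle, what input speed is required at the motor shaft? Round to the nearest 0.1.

Overall ratio R = 0.13861 × 2.3778 × 0.35593 × 3.6875 = 0.43259.
Required input speed = output speed × R = 85.2 × 0.43259 = 36.857 RPM.

36.9 RPM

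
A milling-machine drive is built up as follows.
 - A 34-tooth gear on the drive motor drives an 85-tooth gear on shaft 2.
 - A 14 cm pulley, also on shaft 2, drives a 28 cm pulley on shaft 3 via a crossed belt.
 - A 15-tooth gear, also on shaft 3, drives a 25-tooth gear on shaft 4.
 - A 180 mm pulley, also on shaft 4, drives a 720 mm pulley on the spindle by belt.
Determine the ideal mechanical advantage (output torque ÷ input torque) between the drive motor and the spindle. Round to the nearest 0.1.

Each stage contributes driven/driver: gear mesh 85/34 = 2.5, belt 28/14 = 2, gear mesh 25/15 = 1.6667, belt 720/180 = 4.
Overall: 2.5 × 2 × 1.6667 × 4 = 33.333.

33.3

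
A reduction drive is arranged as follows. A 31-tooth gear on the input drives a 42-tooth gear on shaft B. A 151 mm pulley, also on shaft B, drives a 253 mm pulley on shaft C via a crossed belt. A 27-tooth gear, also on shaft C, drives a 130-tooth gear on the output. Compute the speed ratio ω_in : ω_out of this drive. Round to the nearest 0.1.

Each stage contributes driven/driver: gear mesh 42/31 = 1.3548, belt 253/151 = 1.6755, gear mesh 130/27 = 4.8148.
Overall: 1.3548 × 1.6755 × 4.8148 = 10.93.

10.9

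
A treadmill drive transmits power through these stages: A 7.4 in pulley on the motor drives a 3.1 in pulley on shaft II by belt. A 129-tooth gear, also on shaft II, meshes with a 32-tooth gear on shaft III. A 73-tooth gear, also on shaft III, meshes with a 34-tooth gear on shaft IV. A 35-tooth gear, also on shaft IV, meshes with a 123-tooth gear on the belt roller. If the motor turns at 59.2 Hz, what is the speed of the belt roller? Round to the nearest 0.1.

348.0 Hz

Belt: ratio = 3.1/7.4 = 0.41892, so shaft II turns at 59.2 / 0.41892 = 141.32 Hz.
Gear mesh: ratio = 32/129 = 0.24806, so shaft III turns at 141.32 / 0.24806 = 569.68 Hz.
Gear mesh: ratio = 34/73 = 0.46575, so shaft IV turns at 569.68 / 0.46575 = 1223.1 Hz.
Gear mesh: ratio = 123/35 = 3.5143, so the belt roller turns at 1223.1 / 3.5143 = 348.05 Hz.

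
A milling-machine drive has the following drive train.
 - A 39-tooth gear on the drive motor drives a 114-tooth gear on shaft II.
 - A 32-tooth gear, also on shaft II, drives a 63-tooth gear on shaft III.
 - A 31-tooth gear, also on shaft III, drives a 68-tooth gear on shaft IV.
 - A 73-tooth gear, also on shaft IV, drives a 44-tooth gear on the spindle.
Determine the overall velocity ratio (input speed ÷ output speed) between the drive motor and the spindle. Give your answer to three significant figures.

7.61

Each stage contributes driven/driver: gear mesh 114/39 = 2.9231, gear mesh 63/32 = 1.9688, gear mesh 68/31 = 2.1935, gear mesh 44/73 = 0.60274.
Overall: 2.9231 × 1.9688 × 2.1935 × 0.60274 = 7.6087.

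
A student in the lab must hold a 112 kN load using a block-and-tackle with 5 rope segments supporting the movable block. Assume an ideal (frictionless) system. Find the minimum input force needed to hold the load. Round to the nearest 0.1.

22.4 kN

Block-and-tackle MA = number of supporting rope parts = 5.
Effort = load / MA = 112 / 5 = 22.4 kN.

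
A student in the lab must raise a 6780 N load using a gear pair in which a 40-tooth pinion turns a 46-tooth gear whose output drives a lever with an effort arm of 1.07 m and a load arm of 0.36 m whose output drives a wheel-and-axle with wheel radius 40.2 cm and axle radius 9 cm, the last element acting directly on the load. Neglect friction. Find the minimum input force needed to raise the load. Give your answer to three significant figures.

Gear pair MA = 46/40 = 1.15.
Lever MA = effort arm / load arm = 1.07/0.36 = 2.9722.
Wheel-and-axle MA = R/r = 40.2/9 = 4.4667.
Combined ideal MA = 1.15 × 2.9722 × 4.4667 = 15.267.
Effort = load / MA = 6780 / 15.267 = 444.09 N.

444 N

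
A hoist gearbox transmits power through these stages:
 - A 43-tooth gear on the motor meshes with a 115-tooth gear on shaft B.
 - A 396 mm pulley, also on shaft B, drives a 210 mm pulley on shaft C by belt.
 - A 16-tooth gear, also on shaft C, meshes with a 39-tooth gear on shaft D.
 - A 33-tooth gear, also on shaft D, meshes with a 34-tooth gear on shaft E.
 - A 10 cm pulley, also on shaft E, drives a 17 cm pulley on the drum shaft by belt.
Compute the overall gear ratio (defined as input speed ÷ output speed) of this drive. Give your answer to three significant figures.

Each stage contributes driven/driver: gear mesh 115/43 = 2.6744, belt 210/396 = 0.5303, gear mesh 39/16 = 2.4375, gear mesh 34/33 = 1.0303, belt 17/10 = 1.7.
Overall: 2.6744 × 0.5303 × 2.4375 × 1.0303 × 1.7 = 6.055.

6.05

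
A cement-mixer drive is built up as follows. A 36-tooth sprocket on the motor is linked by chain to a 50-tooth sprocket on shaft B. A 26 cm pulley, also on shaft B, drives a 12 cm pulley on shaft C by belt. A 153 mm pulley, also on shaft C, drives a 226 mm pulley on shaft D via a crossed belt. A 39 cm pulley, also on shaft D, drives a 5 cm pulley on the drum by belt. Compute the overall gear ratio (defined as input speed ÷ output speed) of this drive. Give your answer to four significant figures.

Each stage contributes driven/driver: chain 50/36 = 1.3889, belt 12/26 = 0.46154, belt 226/153 = 1.4771, belt 5/39 = 0.12821.
Overall: 1.3889 × 0.46154 × 1.4771 × 0.12821 = 0.12139.

0.1214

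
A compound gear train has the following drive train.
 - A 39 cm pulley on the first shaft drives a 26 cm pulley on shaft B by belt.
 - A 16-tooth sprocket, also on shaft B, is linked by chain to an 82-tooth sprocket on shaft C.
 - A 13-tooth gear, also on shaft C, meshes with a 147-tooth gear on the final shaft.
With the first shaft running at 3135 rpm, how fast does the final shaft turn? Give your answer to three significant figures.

81.1 rpm

the first shaft → shaft B (belt, 26/39): 3135 ÷ 0.66667 = 4702.5 rpm
shaft B → shaft C (chain, 82/16): 4702.5 ÷ 5.125 = 917.56 rpm
shaft C → the final shaft (gear mesh, 147/13): 917.56 ÷ 11.308 = 81.145 rpm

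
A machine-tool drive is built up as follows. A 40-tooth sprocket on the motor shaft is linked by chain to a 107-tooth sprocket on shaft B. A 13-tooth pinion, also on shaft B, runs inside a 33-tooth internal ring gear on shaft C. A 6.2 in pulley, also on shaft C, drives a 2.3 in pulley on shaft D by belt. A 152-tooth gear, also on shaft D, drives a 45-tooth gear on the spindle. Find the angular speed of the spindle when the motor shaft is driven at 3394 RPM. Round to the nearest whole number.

4551 RPM

chain 107/40 = 2.675 → 3394/2.675 = 1268.8 RPM
internal gear 33/13 = 2.5385 → 1268.8/2.5385 = 499.82 RPM
belt 2.3/6.2 = 0.37097 → 499.82/0.37097 = 1347.4 RPM
gear mesh 45/152 = 0.29605 → 1347.4/0.29605 = 4551.1 RPM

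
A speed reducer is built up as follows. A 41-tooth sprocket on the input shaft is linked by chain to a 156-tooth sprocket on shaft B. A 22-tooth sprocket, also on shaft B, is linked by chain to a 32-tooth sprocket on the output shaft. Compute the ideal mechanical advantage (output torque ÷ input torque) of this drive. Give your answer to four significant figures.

5.534

Each stage contributes driven/driver: chain 156/41 = 3.8049, chain 32/22 = 1.4545.
Overall: 3.8049 × 1.4545 = 5.5344.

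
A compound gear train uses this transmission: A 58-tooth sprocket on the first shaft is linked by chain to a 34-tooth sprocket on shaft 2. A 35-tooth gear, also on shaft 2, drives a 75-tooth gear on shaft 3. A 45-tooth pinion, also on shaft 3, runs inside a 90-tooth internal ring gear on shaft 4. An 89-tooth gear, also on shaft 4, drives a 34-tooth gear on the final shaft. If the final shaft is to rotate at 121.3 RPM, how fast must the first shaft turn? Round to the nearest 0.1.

116.4 RPM

Overall ratio R = 0.58621 × 2.1429 × 2 × 0.38202 = 0.95976.
Required input speed = output speed × R = 121.3 × 0.95976 = 116.42 RPM.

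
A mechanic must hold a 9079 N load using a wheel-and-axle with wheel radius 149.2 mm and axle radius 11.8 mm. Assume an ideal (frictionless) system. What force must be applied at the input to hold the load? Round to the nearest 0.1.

Wheel-and-axle MA = R/r = 149.2/11.8 = 12.644.
Effort = load / MA = 9079 / 12.644 = 718.04 N.

718.0 N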